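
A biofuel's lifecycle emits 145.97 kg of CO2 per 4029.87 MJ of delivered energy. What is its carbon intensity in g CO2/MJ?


CI = CO2 * 1000 / E
= 145.97 * 1000 / 4029.87
= 36.2220 g CO2/MJ

36.2220 g CO2/MJ


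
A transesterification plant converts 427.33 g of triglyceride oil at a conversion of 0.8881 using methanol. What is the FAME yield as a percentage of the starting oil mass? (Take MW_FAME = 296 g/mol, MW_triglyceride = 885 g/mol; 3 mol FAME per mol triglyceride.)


m_FAME = oil * conv * (3 * 296 / 885) = oil * conv * (888/885)
= 427.33 * 0.8881 * 888 / 885
= 380.7983 g
Y = m_FAME / oil * 100 = conv * (888/885) * 100
= 0.8881 * 888 / 885 * 100
= 89.11%

89.11%


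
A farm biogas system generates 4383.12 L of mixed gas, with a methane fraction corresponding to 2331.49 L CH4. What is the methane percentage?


CH4% = V_CH4 / V_total * 100
= 2331.49 / 4383.12 * 100
= 53.1925%

53.1925%


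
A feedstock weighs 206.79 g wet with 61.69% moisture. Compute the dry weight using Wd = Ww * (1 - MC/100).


Wd = Ww * (1 - MC/100)
= 206.79 * (1 - 61.69/100)
= 79.2212 g

79.2212 g


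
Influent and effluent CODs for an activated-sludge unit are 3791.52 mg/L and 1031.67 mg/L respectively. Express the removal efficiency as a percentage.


eta = (COD_in - COD_out) / COD_in * 100
= (3791.52 - 1031.67) / 3791.52 * 100
= 72.7901%

72.7901%


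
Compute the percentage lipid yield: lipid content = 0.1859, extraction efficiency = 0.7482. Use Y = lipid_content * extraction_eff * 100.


Y = lipid_content * extraction_eff * 100
= 0.1859 * 0.7482 * 100
= 13.9090%

13.9090%


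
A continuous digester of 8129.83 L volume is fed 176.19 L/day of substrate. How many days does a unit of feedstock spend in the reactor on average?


HRT = V / Q
= 8129.83 / 176.19
= 46.1424 days

46.1424 days


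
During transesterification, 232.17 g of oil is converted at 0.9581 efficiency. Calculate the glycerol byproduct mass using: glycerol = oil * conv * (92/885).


glycerol = oil * conv * (92/885)
= 232.17 * 0.9581 * 92 / 885
= 23.1239 g

23.1239 g


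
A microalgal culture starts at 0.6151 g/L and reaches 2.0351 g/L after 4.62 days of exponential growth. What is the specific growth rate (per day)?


mu = ln(X2/X1) / dt
= ln(2.0351/0.6151) / 4.62
= 0.2590 per day

0.2590 per day


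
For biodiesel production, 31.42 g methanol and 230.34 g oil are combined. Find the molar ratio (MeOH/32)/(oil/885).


Molar ratio = n_MeOH / n_oil = (MeOH/32) / (oil/885) = (MeOH * 885) / (32 * oil)
= (31.42 * 885) / (32 * 230.34)
= 3.7725

3.7725


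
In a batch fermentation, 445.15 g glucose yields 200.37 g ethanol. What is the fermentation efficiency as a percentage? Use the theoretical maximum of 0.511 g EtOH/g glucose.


Fermentation efficiency = (actual / (0.511 * glucose)) * 100
= (200.37 / (0.511 * 445.15)) * 100
= 88.0857%

88.0857%


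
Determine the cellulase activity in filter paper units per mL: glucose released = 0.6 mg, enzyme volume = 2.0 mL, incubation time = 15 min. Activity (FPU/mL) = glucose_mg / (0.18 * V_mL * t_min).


Activity = glucose_mg / (0.18 mg/umol * V_mL * t_min)
= 0.6 / (0.18 * 2.0 * 15)
= 0.1111 FPU/mL

0.1111 FPU/mL


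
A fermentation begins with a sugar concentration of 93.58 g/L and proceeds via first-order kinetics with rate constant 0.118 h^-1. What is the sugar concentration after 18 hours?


S = S0 * exp(-k * t)
S = 93.58 * exp(-0.118 * 18)
S = 11.1877 g/L

11.1877 g/L


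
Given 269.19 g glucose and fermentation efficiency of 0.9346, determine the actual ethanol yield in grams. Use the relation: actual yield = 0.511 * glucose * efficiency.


Actual ethanol: m = 0.511 * 269.19 * 0.9346
m = 128.5599 g

128.5599 g


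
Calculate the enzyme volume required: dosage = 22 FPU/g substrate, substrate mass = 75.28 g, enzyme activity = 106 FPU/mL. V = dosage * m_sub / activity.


V = dosage * m_sub / activity
V = 22 * 75.28 / 106
V = 15.6242 mL

15.6242 mL


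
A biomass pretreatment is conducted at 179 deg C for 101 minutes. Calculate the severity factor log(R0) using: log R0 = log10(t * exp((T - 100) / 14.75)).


logR0 = log10(t * exp((T - 100) / 14.75))
= log10(101 * exp((179 - 100) / 14.75))
= 4.3304

4.3304


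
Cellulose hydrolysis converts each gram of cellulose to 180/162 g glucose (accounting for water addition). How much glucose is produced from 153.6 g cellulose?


glucose = cellulose * 180/162
= 153.6 * 180/162
= 170.6667 g

170.6667 g


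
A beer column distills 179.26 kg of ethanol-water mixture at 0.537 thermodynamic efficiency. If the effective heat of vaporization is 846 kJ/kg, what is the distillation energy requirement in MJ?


E = m * 846 / (eta * 1000)
= 179.26 * 846 / (0.537 * 1000)
= 282.4096 MJ

282.4096 MJ


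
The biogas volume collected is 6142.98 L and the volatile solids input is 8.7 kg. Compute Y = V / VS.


Y = V / VS
= 6142.98 / 8.7
= 706.0897 L/kg VS

706.0897 L/kg VS


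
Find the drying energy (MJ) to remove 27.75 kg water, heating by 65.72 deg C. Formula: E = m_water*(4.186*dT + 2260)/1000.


E = m_water * (4.186 * dT + 2260) / 1000
= 27.75 * (4.186 * 65.72 + 2260) / 1000
= 70.3491 MJ

70.3491 MJ


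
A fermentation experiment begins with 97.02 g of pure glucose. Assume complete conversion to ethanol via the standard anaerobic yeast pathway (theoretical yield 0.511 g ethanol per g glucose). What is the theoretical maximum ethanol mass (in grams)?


Theoretical ethanol yield: m_EtOH = 0.511 * m_glucose
m_EtOH = 0.511 * 97.02 = 49.5772 g

49.5772 g


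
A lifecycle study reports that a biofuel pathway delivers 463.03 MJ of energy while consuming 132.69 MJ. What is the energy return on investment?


EROI = E_out / E_in
= 463.03 / 132.69
= 3.4896

3.4896


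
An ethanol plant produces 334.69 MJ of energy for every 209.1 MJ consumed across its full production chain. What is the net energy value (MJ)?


NEV = E_out - E_in
= 334.69 - 209.1
= 125.5900 MJ

125.5900 MJ


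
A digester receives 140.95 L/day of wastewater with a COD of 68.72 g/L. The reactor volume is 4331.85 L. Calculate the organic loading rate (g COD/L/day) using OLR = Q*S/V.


OLR = Q * S / V
= 140.95 * 68.72 / 4331.85
= 2.2360 g/L/day

2.2360 g/L/day


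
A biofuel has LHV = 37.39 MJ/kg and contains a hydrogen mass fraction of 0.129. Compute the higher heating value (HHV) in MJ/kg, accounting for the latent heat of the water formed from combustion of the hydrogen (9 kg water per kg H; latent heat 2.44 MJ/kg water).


HHV = LHV + H_frac * 9 * 2.44
= 37.39 + 0.129 * 9 * 2.44
= 40.2228 MJ/kg

40.2228 MJ/kg


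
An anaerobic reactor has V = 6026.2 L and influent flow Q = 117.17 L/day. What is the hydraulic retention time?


HRT = V / Q
= 6026.2 / 117.17
= 51.4313 days

51.4313 days


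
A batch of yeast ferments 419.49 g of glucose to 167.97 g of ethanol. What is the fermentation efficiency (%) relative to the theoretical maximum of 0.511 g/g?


Fermentation efficiency = (actual / (0.511 * glucose)) * 100
= (167.97 / (0.511 * 419.49)) * 100
= 78.3591%

78.3591%


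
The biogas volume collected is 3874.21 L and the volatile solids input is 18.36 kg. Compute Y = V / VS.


Y = V / VS
= 3874.21 / 18.36
= 211.0136 L/kg VS

211.0136 L/kg VS


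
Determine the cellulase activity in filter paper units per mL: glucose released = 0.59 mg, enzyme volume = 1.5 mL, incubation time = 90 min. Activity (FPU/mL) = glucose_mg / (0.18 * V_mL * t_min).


Activity = glucose_mg / (0.18 mg/umol * V_mL * t_min)
= 0.59 / (0.18 * 1.5 * 90)
= 0.0243 FPU/mL

0.0243 FPU/mL


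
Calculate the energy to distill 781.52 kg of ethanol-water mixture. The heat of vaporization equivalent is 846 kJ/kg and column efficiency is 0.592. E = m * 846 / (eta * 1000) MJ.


E = m * 846 / (eta * 1000)
= 781.52 * 846 / (0.592 * 1000)
= 1116.8343 MJ

1116.8343 MJ


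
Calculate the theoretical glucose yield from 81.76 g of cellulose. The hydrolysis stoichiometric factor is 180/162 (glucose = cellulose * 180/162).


glucose = cellulose * 180/162
= 81.76 * 180/162
= 90.8444 g

90.8444 g


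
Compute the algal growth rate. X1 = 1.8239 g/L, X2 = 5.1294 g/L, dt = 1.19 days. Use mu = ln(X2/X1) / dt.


mu = ln(X2/X1) / dt
= ln(5.1294/1.8239) / 1.19
= 0.8689 per day

0.8689 per day


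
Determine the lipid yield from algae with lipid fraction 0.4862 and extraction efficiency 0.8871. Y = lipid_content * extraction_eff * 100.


Y = lipid_content * extraction_eff * 100
= 0.4862 * 0.8871 * 100
= 43.1308%

43.1308%


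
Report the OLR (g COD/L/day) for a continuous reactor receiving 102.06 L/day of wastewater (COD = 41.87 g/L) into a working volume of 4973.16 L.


OLR = Q * S / V
= 102.06 * 41.87 / 4973.16
= 0.8593 g/L/day

0.8593 g/L/day


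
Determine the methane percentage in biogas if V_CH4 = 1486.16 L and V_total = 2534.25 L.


CH4% = V_CH4 / V_total * 100
= 1486.16 / 2534.25 * 100
= 58.6430%

58.6430%


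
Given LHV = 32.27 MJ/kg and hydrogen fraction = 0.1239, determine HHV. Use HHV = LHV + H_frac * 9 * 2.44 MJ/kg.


HHV = LHV + H_frac * 9 * 2.44
= 32.27 + 0.1239 * 9 * 2.44
= 34.9908 MJ/kg

34.9908 MJ/kg


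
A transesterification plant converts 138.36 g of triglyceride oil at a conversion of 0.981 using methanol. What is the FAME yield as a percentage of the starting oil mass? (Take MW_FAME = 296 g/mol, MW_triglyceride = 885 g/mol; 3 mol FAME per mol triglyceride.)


m_FAME = oil * conv * (3 * 296 / 885) = oil * conv * (888/885)
= 138.36 * 0.981 * 888 / 885
= 136.1913 g
Y = m_FAME / oil * 100 = conv * (888/885) * 100
= 0.981 * 888 / 885 * 100
= 98.43%

98.43%


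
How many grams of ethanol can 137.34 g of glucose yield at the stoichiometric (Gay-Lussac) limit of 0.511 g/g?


Theoretical ethanol yield: m_EtOH = 0.511 * m_glucose
m_EtOH = 0.511 * 137.34 = 70.1807 g

70.1807 g


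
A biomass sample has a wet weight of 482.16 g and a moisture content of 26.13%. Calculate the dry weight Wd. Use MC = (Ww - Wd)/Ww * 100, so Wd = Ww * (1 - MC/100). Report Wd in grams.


Wd = Ww * (1 - MC/100)
= 482.16 * (1 - 26.13/100)
= 356.1716 g

356.1716 g


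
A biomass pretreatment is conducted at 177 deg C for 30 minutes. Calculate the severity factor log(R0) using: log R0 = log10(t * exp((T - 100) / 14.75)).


logR0 = log10(t * exp((T - 100) / 14.75))
= log10(30 * exp((177 - 100) / 14.75))
= 3.7443

3.7443


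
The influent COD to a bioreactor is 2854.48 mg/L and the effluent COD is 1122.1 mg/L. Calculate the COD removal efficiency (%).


eta = (COD_in - COD_out) / COD_in * 100
= (2854.48 - 1122.1) / 2854.48 * 100
= 60.6899%

60.6899%


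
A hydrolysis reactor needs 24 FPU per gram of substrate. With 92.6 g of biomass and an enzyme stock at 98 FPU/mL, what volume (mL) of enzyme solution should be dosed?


V = dosage * m_sub / activity
V = 24 * 92.6 / 98
V = 22.6776 mL

22.6776 mL


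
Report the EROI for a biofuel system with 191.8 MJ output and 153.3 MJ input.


EROI = E_out / E_in
= 191.8 / 153.3
= 1.2511

1.2511


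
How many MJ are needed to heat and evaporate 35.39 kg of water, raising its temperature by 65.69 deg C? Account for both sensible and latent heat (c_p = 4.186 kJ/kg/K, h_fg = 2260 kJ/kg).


E = m_water * (4.186 * dT + 2260) / 1000
= 35.39 * (4.186 * 65.69 + 2260) / 1000
= 89.7129 MJ

89.7129 MJ


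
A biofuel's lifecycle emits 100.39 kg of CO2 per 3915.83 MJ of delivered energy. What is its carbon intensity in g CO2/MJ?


CI = CO2 * 1000 / E
= 100.39 * 1000 / 3915.83
= 25.6370 g CO2/MJ

25.6370 g CO2/MJ


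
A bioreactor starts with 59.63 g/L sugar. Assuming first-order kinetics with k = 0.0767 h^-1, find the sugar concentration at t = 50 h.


S = S0 * exp(-k * t)
S = 59.63 * exp(-0.0767 * 50)
S = 1.2881 g/L

1.2881 g/L


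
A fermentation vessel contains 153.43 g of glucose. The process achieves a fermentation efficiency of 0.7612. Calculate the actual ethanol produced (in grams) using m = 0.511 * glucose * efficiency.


Actual ethanol: m = 0.511 * 153.43 * 0.7612
m = 59.6802 g

59.6802 g


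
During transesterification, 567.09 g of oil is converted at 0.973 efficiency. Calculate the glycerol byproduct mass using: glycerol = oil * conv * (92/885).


glycerol = oil * conv * (92/885)
= 567.09 * 0.973 * 92 / 885
= 57.3600 g

57.3600 g


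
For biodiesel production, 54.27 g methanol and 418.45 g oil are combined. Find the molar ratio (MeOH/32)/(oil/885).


Molar ratio = n_MeOH / n_oil = (MeOH/32) / (oil/885) = (MeOH * 885) / (32 * oil)
= (54.27 * 885) / (32 * 418.45)
= 3.5868

3.5868


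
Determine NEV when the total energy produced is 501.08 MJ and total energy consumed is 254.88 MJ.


NEV = E_out - E_in
= 501.08 - 254.88
= 246.2000 MJ

246.2000 MJ


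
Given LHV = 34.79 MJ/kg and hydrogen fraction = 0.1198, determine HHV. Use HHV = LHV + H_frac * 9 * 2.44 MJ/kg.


HHV = LHV + H_frac * 9 * 2.44
= 34.79 + 0.1198 * 9 * 2.44
= 37.4208 MJ/kg

37.4208 MJ/kg


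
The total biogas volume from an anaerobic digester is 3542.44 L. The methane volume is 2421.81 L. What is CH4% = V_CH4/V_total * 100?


CH4% = V_CH4 / V_total * 100
= 2421.81 / 3542.44 * 100
= 68.3656%

68.3656%


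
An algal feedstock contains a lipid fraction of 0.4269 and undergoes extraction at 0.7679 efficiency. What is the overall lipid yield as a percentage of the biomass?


Y = lipid_content * extraction_eff * 100
= 0.4269 * 0.7679 * 100
= 32.7817%

32.7817%


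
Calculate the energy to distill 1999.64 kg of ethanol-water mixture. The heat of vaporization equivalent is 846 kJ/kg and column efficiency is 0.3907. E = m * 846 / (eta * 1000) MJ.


E = m * 846 / (eta * 1000)
= 1999.64 * 846 / (0.3907 * 1000)
= 4329.9090 MJ

4329.9090 MJ


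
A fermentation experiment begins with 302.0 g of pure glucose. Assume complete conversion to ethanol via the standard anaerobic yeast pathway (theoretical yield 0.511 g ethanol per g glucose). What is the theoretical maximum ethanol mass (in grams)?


Theoretical ethanol yield: m_EtOH = 0.511 * m_glucose
m_EtOH = 0.511 * 302.0 = 154.3220 g

154.3220 g


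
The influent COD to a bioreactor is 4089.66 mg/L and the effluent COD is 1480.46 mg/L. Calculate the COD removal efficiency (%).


eta = (COD_in - COD_out) / COD_in * 100
= (4089.66 - 1480.46) / 4089.66 * 100
= 63.7999%

63.7999%


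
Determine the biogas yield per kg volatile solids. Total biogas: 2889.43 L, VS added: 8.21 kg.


Y = V / VS
= 2889.43 / 8.21
= 351.9403 L/kg VS

351.9403 L/kg VS


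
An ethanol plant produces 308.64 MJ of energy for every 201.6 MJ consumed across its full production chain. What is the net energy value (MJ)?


NEV = E_out - E_in
= 308.64 - 201.6
= 107.0400 MJ

107.0400 MJ


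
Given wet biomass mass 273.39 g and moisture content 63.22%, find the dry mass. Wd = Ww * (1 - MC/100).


Wd = Ww * (1 - MC/100)
= 273.39 * (1 - 63.22/100)
= 100.5528 g

100.5528 g


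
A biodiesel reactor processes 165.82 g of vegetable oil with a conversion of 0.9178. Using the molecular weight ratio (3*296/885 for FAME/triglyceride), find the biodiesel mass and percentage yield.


m_FAME = oil * conv * (3 * 296 / 885) = oil * conv * (888/885)
= 165.82 * 0.9178 * 888 / 885
= 152.7055 g
Y = m_FAME / oil * 100 = conv * (888/885) * 100
= 0.9178 * 888 / 885 * 100
= 92.09%

152.7055 g FAME; Y = 92.09%


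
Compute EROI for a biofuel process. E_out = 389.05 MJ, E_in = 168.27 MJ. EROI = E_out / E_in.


EROI = E_out / E_in
= 389.05 / 168.27
= 2.3121

2.3121


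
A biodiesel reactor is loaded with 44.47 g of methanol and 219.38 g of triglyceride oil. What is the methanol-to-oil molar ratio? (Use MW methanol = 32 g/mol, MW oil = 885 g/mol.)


Molar ratio = n_MeOH / n_oil = (MeOH/32) / (oil/885) = (MeOH * 885) / (32 * oil)
= (44.47 * 885) / (32 * 219.38)
= 5.6061

5.6061


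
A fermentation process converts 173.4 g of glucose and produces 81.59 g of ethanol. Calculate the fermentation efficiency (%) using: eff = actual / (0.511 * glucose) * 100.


Fermentation efficiency = (actual / (0.511 * glucose)) * 100
= (81.59 / (0.511 * 173.4)) * 100
= 92.0803%

92.0803%


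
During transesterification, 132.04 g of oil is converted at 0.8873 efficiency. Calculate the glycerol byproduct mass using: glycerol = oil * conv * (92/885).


glycerol = oil * conv * (92/885)
= 132.04 * 0.8873 * 92 / 885
= 12.1793 g

12.1793 g


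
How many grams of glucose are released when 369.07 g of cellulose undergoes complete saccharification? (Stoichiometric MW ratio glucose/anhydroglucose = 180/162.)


glucose = cellulose * 180/162
= 369.07 * 180/162
= 410.0778 g

410.0778 g


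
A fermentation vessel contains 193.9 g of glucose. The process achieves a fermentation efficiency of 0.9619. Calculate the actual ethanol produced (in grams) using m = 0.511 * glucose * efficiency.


Actual ethanol: m = 0.511 * 193.9 * 0.9619
m = 95.3078 g

95.3078 g


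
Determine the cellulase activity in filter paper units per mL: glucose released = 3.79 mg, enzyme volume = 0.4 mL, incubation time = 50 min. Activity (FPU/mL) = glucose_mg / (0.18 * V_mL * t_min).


Activity = glucose_mg / (0.18 mg/umol * V_mL * t_min)
= 3.79 / (0.18 * 0.4 * 50)
= 1.0528 FPU/mL

1.0528 FPU/mL


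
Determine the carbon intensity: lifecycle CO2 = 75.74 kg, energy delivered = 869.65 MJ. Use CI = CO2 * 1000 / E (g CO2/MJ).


CI = CO2 * 1000 / E
= 75.74 * 1000 / 869.65
= 87.0925 g CO2/MJ

87.0925 g CO2/MJ


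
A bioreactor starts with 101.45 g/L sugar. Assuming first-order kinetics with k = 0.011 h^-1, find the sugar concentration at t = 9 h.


S = S0 * exp(-k * t)
S = 101.45 * exp(-0.011 * 9)
S = 91.8876 g/L

91.8876 g/L


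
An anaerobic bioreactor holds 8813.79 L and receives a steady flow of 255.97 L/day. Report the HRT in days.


HRT = V / Q
= 8813.79 / 255.97
= 34.4329 days

34.4329 days


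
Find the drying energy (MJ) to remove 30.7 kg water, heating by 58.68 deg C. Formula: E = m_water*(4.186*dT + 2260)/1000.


E = m_water * (4.186 * dT + 2260) / 1000
= 30.7 * (4.186 * 58.68 + 2260) / 1000
= 76.9230 MJ

76.9230 MJ


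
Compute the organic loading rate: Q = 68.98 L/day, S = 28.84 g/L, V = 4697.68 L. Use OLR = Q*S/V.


OLR = Q * S / V
= 68.98 * 28.84 / 4697.68
= 0.4235 g/L/day

0.4235 g/L/day


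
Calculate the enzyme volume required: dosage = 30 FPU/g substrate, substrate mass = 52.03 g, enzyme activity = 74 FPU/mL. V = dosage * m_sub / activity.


V = dosage * m_sub / activity
V = 30 * 52.03 / 74
V = 21.0932 mL

21.0932 mL


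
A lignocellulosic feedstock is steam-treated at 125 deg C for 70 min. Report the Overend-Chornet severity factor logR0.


logR0 = log10(t * exp((T - 100) / 14.75))
= log10(70 * exp((125 - 100) / 14.75))
= 2.5812

2.5812


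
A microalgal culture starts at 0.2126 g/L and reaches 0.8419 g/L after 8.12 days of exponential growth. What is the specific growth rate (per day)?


mu = ln(X2/X1) / dt
= ln(0.8419/0.2126) / 8.12
= 0.1695 per day

0.1695 per day


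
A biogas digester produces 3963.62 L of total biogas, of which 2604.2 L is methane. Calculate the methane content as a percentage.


CH4% = V_CH4 / V_total * 100
= 2604.2 / 3963.62 * 100
= 65.7026%

65.7026%


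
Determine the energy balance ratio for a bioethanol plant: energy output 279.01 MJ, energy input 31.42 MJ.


EROI = E_out / E_in
= 279.01 / 31.42
= 8.8800

8.8800


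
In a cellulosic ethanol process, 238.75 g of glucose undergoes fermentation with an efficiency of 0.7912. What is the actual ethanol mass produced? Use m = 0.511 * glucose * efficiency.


Actual ethanol: m = 0.511 * 238.75 * 0.7912
m = 96.5274 g

96.5274 g


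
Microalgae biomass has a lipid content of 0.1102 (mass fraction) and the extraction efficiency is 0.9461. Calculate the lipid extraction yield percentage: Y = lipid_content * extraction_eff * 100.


Y = lipid_content * extraction_eff * 100
= 0.1102 * 0.9461 * 100
= 10.4260%

10.4260%


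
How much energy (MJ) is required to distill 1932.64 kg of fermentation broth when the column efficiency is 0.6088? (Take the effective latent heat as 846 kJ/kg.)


E = m * 846 / (eta * 1000)
= 1932.64 * 846 / (0.6088 * 1000)
= 2685.6331 MJ

2685.6331 MJ


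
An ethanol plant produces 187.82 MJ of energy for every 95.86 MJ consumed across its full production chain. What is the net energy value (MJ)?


NEV = E_out - E_in
= 187.82 - 95.86
= 91.9600 MJ

91.9600 MJ


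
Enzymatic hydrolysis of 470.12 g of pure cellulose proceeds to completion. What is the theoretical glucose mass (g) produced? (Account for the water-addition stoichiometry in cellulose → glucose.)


glucose = cellulose * 180/162
= 470.12 * 180/162
= 522.3556 g

522.3556 g


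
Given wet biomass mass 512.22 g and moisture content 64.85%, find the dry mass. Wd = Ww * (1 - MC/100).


Wd = Ww * (1 - MC/100)
= 512.22 * (1 - 64.85/100)
= 180.0453 g

180.0453 g


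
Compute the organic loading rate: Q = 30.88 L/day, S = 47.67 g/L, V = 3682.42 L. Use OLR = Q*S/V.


OLR = Q * S / V
= 30.88 * 47.67 / 3682.42
= 0.3998 g/L/day

0.3998 g/L/day


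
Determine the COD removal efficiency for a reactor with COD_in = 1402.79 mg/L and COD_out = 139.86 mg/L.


eta = (COD_in - COD_out) / COD_in * 100
= (1402.79 - 139.86) / 1402.79 * 100
= 90.0299%

90.0299%


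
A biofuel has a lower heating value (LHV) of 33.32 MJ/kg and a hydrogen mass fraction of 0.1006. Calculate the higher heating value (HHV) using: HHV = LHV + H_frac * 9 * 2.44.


HHV = LHV + H_frac * 9 * 2.44
= 33.32 + 0.1006 * 9 * 2.44
= 35.5292 MJ/kg

35.5292 MJ/kg


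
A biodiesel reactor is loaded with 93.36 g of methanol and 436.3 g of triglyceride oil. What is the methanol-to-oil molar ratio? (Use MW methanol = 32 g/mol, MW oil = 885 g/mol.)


Molar ratio = n_MeOH / n_oil = (MeOH/32) / (oil/885) = (MeOH * 885) / (32 * oil)
= (93.36 * 885) / (32 * 436.3)
= 5.9179

5.9179


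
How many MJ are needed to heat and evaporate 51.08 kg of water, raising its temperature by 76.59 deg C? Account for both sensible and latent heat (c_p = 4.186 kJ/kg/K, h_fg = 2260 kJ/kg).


E = m_water * (4.186 * dT + 2260) / 1000
= 51.08 * (4.186 * 76.59 + 2260) / 1000
= 131.8173 MJ

131.8173 MJ


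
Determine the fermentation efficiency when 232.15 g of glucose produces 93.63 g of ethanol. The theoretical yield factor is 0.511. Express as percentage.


Fermentation efficiency = (actual / (0.511 * glucose)) * 100
= (93.63 / (0.511 * 232.15)) * 100
= 78.9270%

78.9270%


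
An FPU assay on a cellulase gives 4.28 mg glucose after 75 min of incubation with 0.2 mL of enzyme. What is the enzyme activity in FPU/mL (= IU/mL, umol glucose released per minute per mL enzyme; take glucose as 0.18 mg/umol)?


Activity = glucose_mg / (0.18 mg/umol * V_mL * t_min)
= 4.28 / (0.18 * 0.2 * 75)
= 1.5852 FPU/mL

1.5852 FPU/mL


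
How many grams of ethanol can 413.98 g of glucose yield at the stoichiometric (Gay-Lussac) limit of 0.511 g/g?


Theoretical ethanol yield: m_EtOH = 0.511 * m_glucose
m_EtOH = 0.511 * 413.98 = 211.5438 g

211.5438 g


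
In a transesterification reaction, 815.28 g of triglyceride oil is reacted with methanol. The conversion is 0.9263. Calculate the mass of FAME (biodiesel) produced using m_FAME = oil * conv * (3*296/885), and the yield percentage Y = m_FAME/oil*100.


m_FAME = oil * conv * (3 * 296 / 885) = oil * conv * (888/885)
= 815.28 * 0.9263 * 888 / 885
= 757.7538 g
Y = m_FAME / oil * 100 = conv * (888/885) * 100
= 0.9263 * 888 / 885 * 100
= 92.94%

757.7538 g FAME; Y = 92.94%


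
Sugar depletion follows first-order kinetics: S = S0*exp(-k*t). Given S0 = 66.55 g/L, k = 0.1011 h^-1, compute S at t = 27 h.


S = S0 * exp(-k * t)
S = 66.55 * exp(-0.1011 * 27)
S = 4.3416 g/L

4.3416 g/L


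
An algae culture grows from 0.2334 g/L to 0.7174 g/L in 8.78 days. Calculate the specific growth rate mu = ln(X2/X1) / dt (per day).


mu = ln(X2/X1) / dt
= ln(0.7174/0.2334) / 8.78
= 0.1279 per day

0.1279 per day


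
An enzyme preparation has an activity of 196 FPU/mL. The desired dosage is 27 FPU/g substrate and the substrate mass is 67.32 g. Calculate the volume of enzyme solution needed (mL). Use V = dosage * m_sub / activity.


V = dosage * m_sub / activity
V = 27 * 67.32 / 196
V = 9.2737 mL

9.2737 mL


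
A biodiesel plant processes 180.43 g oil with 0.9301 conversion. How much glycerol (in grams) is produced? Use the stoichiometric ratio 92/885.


glycerol = oil * conv * (92/885)
= 180.43 * 0.9301 * 92 / 885
= 17.4455 g

17.4455 g


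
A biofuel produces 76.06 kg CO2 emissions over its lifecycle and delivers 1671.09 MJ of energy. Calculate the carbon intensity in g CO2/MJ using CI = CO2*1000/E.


CI = CO2 * 1000 / E
= 76.06 * 1000 / 1671.09
= 45.5152 g CO2/MJ

45.5152 g CO2/MJ


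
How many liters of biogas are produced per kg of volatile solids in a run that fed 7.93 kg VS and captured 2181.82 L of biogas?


Y = V / VS
= 2181.82 / 7.93
= 275.1349 L/kg VS

275.1349 L/kg VS


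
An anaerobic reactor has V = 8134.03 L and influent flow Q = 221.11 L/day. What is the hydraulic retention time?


HRT = V / Q
= 8134.03 / 221.11
= 36.7873 days

36.7873 days


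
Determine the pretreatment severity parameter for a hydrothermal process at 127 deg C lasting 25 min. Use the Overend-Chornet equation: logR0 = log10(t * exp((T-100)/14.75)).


logR0 = log10(t * exp((T - 100) / 14.75))
= log10(25 * exp((127 - 100) / 14.75))
= 2.1929

2.1929


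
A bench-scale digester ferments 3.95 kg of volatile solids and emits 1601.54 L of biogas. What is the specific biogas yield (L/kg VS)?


Y = V / VS
= 1601.54 / 3.95
= 405.4532 L/kg VS

405.4532 L/kg VS


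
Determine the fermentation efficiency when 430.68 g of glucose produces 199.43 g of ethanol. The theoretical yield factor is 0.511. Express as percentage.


Fermentation efficiency = (actual / (0.511 * glucose)) * 100
= (199.43 / (0.511 * 430.68)) * 100
= 90.6181%

90.6181%


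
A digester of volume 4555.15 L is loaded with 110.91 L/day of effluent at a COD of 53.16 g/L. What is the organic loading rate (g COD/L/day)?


OLR = Q * S / V
= 110.91 * 53.16 / 4555.15
= 1.2944 g/L/day

1.2944 g/L/day


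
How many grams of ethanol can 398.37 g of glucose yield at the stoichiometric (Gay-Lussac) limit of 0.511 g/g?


Theoretical ethanol yield: m_EtOH = 0.511 * m_glucose
m_EtOH = 0.511 * 398.37 = 203.5671 g

203.5671 g


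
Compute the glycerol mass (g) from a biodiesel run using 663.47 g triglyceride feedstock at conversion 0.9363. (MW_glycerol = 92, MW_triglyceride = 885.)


glycerol = oil * conv * (92/885)
= 663.47 * 0.9363 * 92 / 885
= 64.5774 g

64.5774 g


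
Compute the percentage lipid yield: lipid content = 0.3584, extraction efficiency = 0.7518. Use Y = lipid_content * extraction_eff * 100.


Y = lipid_content * extraction_eff * 100
= 0.3584 * 0.7518 * 100
= 26.9445%

26.9445%


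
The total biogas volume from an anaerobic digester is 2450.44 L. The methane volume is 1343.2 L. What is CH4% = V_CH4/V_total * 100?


CH4% = V_CH4 / V_total * 100
= 1343.2 / 2450.44 * 100
= 54.8146%

54.8146%


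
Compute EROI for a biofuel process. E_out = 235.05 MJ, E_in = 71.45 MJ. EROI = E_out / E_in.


EROI = E_out / E_in
= 235.05 / 71.45
= 3.2897

3.2897


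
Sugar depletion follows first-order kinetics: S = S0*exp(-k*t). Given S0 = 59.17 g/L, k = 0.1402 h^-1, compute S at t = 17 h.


S = S0 * exp(-k * t)
S = 59.17 * exp(-0.1402 * 17)
S = 5.4576 g/L

5.4576 g/L


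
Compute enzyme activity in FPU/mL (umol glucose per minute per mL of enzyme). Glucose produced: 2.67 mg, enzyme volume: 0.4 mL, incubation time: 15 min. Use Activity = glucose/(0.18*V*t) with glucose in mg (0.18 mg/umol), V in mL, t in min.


Activity = glucose_mg / (0.18 mg/umol * V_mL * t_min)
= 2.67 / (0.18 * 0.4 * 15)
= 2.4722 FPU/mL

2.4722 FPU/mL


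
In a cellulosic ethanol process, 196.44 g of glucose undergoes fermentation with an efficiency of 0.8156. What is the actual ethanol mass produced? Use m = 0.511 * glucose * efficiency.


Actual ethanol: m = 0.511 * 196.44 * 0.8156
m = 81.8706 g

81.8706 g


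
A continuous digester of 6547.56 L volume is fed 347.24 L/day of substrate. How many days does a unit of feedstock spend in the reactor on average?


HRT = V / Q
= 6547.56 / 347.24
= 18.8560 days

18.8560 days


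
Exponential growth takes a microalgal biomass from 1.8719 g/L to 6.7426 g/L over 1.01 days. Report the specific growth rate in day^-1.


mu = ln(X2/X1) / dt
= ln(6.7426/1.8719) / 1.01
= 1.2688 per day

1.2688 per day


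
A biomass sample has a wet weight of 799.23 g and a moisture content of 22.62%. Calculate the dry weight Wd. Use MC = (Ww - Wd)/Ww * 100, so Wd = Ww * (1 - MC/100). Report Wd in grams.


Wd = Ww * (1 - MC/100)
= 799.23 * (1 - 22.62/100)
= 618.4442 g

618.4442 g


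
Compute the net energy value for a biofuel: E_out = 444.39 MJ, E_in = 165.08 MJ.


NEV = E_out - E_in
= 444.39 - 165.08
= 279.3100 MJ

279.3100 MJ


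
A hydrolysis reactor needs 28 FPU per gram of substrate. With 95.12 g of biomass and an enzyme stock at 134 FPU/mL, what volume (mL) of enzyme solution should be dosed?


V = dosage * m_sub / activity
V = 28 * 95.12 / 134
V = 19.8758 mL

19.8758 mL


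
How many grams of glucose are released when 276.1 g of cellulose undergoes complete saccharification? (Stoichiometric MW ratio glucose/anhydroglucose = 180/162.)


glucose = cellulose * 180/162
= 276.1 * 180/162
= 306.7778 g

306.7778 g


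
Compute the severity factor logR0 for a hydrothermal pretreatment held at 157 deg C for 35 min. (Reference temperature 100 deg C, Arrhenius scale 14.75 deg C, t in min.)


logR0 = log10(t * exp((T - 100) / 14.75))
= log10(35 * exp((157 - 100) / 14.75))
= 3.2224

3.2224


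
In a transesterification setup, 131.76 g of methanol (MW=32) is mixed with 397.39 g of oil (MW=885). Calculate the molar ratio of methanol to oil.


Molar ratio = n_MeOH / n_oil = (MeOH/32) / (oil/885) = (MeOH * 885) / (32 * oil)
= (131.76 * 885) / (32 * 397.39)
= 9.1698

9.1698


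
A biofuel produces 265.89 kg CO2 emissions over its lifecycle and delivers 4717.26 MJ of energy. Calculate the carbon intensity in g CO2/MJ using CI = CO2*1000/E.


CI = CO2 * 1000 / E
= 265.89 * 1000 / 4717.26
= 56.3653 g CO2/MJ

56.3653 g CO2/MJ


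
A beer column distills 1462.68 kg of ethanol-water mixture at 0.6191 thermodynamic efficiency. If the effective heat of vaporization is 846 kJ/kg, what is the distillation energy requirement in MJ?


E = m * 846 / (eta * 1000)
= 1462.68 * 846 / (0.6191 * 1000)
= 1998.7519 MJ

1998.7519 MJ


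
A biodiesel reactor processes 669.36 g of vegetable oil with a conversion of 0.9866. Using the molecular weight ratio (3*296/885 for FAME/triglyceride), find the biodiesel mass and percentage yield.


m_FAME = oil * conv * (3 * 296 / 885) = oil * conv * (888/885)
= 669.36 * 0.9866 * 888 / 885
= 662.6292 g
Y = m_FAME / oil * 100 = conv * (888/885) * 100
= 0.9866 * 888 / 885 * 100
= 98.99%

662.6292 g FAME; Y = 98.99%


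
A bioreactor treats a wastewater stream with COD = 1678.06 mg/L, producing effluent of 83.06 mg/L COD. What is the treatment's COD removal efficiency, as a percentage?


eta = (COD_in - COD_out) / COD_in * 100
= (1678.06 - 83.06) / 1678.06 * 100
= 95.0502%

95.0502%


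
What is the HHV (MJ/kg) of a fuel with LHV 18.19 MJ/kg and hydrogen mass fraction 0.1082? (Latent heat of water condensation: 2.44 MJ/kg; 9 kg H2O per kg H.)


HHV = LHV + H_frac * 9 * 2.44
= 18.19 + 0.1082 * 9 * 2.44
= 20.5661 MJ/kg

20.5661 MJ/kg


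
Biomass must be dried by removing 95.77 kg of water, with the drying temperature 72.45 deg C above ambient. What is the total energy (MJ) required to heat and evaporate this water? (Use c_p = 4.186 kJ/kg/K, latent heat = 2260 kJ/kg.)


E = m_water * (4.186 * dT + 2260) / 1000
= 95.77 * (4.186 * 72.45 + 2260) / 1000
= 245.4849 MJ

245.4849 MJ


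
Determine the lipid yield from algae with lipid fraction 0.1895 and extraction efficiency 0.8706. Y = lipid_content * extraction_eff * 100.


Y = lipid_content * extraction_eff * 100
= 0.1895 * 0.8706 * 100
= 16.4979%

16.4979%


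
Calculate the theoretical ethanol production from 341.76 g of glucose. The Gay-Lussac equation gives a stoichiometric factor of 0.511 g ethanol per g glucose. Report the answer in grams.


Theoretical ethanol yield: m_EtOH = 0.511 * m_glucose
m_EtOH = 0.511 * 341.76 = 174.6394 g

174.6394 g


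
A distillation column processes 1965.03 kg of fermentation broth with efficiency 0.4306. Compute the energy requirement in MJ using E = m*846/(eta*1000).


E = m * 846 / (eta * 1000)
= 1965.03 * 846 / (0.4306 * 1000)
= 3860.6953 MJ

3860.6953 MJ


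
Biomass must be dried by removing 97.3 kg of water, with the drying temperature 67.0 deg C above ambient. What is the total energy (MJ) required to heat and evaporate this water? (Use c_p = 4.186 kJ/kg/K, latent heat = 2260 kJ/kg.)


E = m_water * (4.186 * dT + 2260) / 1000
= 97.3 * (4.186 * 67.0 + 2260) / 1000
= 247.1870 MJ

247.1870 MJ


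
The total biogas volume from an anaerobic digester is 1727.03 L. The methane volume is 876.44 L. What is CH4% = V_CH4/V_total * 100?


CH4% = V_CH4 / V_total * 100
= 876.44 / 1727.03 * 100
= 50.7484%

50.7484%


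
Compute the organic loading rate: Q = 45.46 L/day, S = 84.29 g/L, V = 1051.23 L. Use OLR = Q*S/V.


OLR = Q * S / V
= 45.46 * 84.29 / 1051.23
= 3.6451 g/L/day

3.6451 g/L/day


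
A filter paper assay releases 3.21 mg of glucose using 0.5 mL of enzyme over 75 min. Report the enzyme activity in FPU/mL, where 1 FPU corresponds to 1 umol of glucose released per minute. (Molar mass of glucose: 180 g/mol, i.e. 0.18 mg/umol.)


Activity = glucose_mg / (0.18 mg/umol * V_mL * t_min)
= 3.21 / (0.18 * 0.5 * 75)
= 0.4756 FPU/mL

0.4756 FPU/mL


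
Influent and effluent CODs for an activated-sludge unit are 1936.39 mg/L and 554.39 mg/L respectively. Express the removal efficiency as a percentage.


eta = (COD_in - COD_out) / COD_in * 100
= (1936.39 - 554.39) / 1936.39 * 100
= 71.3699%

71.3699%


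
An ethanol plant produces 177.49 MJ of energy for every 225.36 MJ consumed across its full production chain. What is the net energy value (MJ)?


NEV = E_out - E_in
= 177.49 - 225.36
= -47.8700 MJ

-47.8700 MJ


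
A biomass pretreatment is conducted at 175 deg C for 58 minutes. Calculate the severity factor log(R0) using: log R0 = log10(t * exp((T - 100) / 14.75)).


logR0 = log10(t * exp((T - 100) / 14.75))
= log10(58 * exp((175 - 100) / 14.75))
= 3.9717

3.9717


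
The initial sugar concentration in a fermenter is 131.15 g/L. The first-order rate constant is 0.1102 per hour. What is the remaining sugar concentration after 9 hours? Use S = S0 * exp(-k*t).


S = S0 * exp(-k * t)
S = 131.15 * exp(-0.1102 * 9)
S = 48.6446 g/L

48.6446 g/L


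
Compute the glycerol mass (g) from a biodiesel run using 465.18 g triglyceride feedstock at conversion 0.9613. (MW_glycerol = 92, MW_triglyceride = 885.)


glycerol = oil * conv * (92/885)
= 465.18 * 0.9613 * 92 / 885
= 46.4863 g

46.4863 g


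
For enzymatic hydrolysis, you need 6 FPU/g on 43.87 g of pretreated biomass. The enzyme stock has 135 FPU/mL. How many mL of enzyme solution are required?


V = dosage * m_sub / activity
V = 6 * 43.87 / 135
V = 1.9498 mL

1.9498 mL


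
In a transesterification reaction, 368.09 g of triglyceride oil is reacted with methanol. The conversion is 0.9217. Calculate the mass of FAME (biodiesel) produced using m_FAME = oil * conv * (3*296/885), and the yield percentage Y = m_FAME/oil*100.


m_FAME = oil * conv * (3 * 296 / 885) = oil * conv * (888/885)
= 368.09 * 0.9217 * 888 / 885
= 340.4186 g
Y = m_FAME / oil * 100 = conv * (888/885) * 100
= 0.9217 * 888 / 885 * 100
= 92.48%

340.4186 g FAME; Y = 92.48%


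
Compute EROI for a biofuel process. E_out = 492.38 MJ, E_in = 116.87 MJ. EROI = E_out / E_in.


EROI = E_out / E_in
= 492.38 / 116.87
= 4.2131

4.2131


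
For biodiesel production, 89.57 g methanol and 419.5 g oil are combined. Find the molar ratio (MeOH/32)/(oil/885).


Molar ratio = n_MeOH / n_oil = (MeOH/32) / (oil/885) = (MeOH * 885) / (32 * oil)
= (89.57 * 885) / (32 * 419.5)
= 5.9051

5.9051


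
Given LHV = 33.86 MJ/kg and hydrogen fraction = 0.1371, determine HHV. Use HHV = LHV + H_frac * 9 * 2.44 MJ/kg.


HHV = LHV + H_frac * 9 * 2.44
= 33.86 + 0.1371 * 9 * 2.44
= 36.8707 MJ/kg

36.8707 MJ/kg


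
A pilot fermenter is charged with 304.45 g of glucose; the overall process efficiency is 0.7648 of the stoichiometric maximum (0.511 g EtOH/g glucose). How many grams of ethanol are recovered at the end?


Actual ethanol: m = 0.511 * 304.45 * 0.7648
m = 118.9830 g

118.9830 g


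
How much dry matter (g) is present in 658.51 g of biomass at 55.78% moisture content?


Wd = Ww * (1 - MC/100)
= 658.51 * (1 - 55.78/100)
= 291.1931 g

291.1931 g


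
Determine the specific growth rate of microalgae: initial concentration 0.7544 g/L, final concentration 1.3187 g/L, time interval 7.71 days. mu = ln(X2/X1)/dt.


mu = ln(X2/X1) / dt
= ln(1.3187/0.7544) / 7.71
= 0.0724 per day

0.0724 per day


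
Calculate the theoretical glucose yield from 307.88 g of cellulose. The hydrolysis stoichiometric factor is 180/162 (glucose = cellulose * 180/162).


glucose = cellulose * 180/162
= 307.88 * 180/162
= 342.0889 g

342.0889 g


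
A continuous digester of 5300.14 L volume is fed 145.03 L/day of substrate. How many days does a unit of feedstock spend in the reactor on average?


HRT = V / Q
= 5300.14 / 145.03
= 36.5451 days

36.5451 days


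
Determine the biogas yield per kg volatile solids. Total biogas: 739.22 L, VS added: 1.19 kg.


Y = V / VS
= 739.22 / 1.19
= 621.1933 L/kg VS

621.1933 L/kg VS


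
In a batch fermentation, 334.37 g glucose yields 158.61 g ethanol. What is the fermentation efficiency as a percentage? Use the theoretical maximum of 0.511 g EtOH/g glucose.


Fermentation efficiency = (actual / (0.511 * glucose)) * 100
= (158.61 / (0.511 * 334.37)) * 100
= 92.8287%

92.8287%


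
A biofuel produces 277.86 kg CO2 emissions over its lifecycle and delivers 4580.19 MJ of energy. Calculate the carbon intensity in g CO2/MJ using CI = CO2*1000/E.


CI = CO2 * 1000 / E
= 277.86 * 1000 / 4580.19
= 60.6656 g CO2/MJ

60.6656 g CO2/MJ


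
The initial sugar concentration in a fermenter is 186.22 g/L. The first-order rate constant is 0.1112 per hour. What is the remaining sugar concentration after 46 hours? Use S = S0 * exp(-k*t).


S = S0 * exp(-k * t)
S = 186.22 * exp(-0.1112 * 46)
S = 1.1182 g/L

1.1182 g/L


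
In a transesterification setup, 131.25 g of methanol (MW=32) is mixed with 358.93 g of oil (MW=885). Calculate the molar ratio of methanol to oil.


Molar ratio = n_MeOH / n_oil = (MeOH/32) / (oil/885) = (MeOH * 885) / (32 * oil)
= (131.25 * 885) / (32 * 358.93)
= 10.1131

10.1131


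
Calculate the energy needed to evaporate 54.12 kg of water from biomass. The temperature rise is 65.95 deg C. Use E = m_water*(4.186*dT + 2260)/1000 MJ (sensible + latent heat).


E = m_water * (4.186 * dT + 2260) / 1000
= 54.12 * (4.186 * 65.95 + 2260) / 1000
= 137.2519 MJ

137.2519 MJ


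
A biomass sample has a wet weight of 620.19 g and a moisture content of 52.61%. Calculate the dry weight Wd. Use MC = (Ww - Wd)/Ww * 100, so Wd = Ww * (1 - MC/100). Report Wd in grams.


Wd = Ww * (1 - MC/100)
= 620.19 * (1 - 52.61/100)
= 293.9080 g

293.9080 g


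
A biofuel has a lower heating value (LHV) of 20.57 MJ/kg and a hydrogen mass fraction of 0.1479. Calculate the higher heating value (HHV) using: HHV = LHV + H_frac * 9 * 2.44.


HHV = LHV + H_frac * 9 * 2.44
= 20.57 + 0.1479 * 9 * 2.44
= 23.8179 MJ/kg

23.8179 MJ/kg
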